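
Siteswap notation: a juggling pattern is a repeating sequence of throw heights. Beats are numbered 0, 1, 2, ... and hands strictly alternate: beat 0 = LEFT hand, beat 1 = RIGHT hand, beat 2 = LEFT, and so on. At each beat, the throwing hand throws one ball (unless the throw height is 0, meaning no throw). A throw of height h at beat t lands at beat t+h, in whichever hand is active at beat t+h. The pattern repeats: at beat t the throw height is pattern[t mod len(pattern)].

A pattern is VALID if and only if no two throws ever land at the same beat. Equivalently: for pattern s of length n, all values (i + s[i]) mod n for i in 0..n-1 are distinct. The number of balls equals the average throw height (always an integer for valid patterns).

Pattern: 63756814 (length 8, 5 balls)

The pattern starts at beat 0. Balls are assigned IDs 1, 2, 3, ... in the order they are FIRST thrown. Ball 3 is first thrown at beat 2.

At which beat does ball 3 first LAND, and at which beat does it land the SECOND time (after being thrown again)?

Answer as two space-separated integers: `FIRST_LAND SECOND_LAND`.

Answer: 9 12

Derivation:
Beat 0 (L): throw ball1 h=6 -> lands@6:L; in-air after throw: [b1@6:L]
Beat 1 (R): throw ball2 h=3 -> lands@4:L; in-air after throw: [b2@4:L b1@6:L]
Beat 2 (L): throw ball3 h=7 -> lands@9:R; in-air after throw: [b2@4:L b1@6:L b3@9:R]
Beat 3 (R): throw ball4 h=5 -> lands@8:L; in-air after throw: [b2@4:L b1@6:L b4@8:L b3@9:R]
Beat 4 (L): throw ball2 h=6 -> lands@10:L; in-air after throw: [b1@6:L b4@8:L b3@9:R b2@10:L]
Beat 5 (R): throw ball5 h=8 -> lands@13:R; in-air after throw: [b1@6:L b4@8:L b3@9:R b2@10:L b5@13:R]
Beat 6 (L): throw ball1 h=1 -> lands@7:R; in-air after throw: [b1@7:R b4@8:L b3@9:R b2@10:L b5@13:R]
Beat 7 (R): throw ball1 h=4 -> lands@11:R; in-air after throw: [b4@8:L b3@9:R b2@10:L b1@11:R b5@13:R]
Beat 8 (L): throw ball4 h=6 -> lands@14:L; in-air after throw: [b3@9:R b2@10:L b1@11:R b5@13:R b4@14:L]
Beat 9 (R): throw ball3 h=3 -> lands@12:L; in-air after throw: [b2@10:L b1@11:R b3@12:L b5@13:R b4@14:L]
Beat 10 (L): throw ball2 h=7 -> lands@17:R; in-air after throw: [b1@11:R b3@12:L b5@13:R b4@14:L b2@17:R]
Beat 11 (R): throw ball1 h=5 -> lands@16:L; in-air after throw: [b3@12:L b5@13:R b4@14:L b1@16:L b2@17:R]
Beat 12 (L): throw ball3 h=6 -> lands@18:L; in-air after throw: [b5@13:R b4@14:L b1@16:L b2@17:R b3@18:L]
Ball 3: thrown@2 h=7 -> first land @9; rethrown@9 h=3 -> second land @12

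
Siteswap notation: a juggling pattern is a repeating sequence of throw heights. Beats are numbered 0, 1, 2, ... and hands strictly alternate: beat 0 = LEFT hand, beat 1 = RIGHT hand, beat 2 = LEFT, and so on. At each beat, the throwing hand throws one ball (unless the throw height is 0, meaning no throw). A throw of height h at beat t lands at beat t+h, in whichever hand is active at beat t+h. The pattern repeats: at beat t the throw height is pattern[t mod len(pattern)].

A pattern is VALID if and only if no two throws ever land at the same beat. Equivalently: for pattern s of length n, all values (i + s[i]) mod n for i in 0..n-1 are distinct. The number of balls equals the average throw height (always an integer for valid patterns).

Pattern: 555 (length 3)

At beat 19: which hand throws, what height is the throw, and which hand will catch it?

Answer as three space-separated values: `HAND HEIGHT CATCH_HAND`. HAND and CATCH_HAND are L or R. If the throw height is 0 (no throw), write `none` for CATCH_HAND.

Beat 19: 19 mod 2 = 1, so hand = R
Throw height = pattern[19 mod 3] = pattern[1] = 5
Lands at beat 19+5=24, 24 mod 2 = 0, so catch hand = L

Answer: R 5 L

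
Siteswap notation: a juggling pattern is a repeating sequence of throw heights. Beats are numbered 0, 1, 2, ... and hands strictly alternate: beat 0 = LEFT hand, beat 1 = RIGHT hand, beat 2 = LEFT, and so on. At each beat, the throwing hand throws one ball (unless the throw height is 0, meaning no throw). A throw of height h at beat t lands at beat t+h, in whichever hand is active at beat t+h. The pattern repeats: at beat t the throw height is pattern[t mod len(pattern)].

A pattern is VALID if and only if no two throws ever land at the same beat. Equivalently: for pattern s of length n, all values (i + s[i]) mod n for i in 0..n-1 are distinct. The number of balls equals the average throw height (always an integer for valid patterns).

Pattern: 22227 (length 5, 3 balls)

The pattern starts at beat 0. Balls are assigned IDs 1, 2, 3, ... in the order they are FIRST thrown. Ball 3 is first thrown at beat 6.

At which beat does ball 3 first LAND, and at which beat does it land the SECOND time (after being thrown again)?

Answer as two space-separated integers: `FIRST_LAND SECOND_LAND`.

Answer: 8 10

Derivation:
Beat 0 (L): throw ball1 h=2 -> lands@2:L; in-air after throw: [b1@2:L]
Beat 1 (R): throw ball2 h=2 -> lands@3:R; in-air after throw: [b1@2:L b2@3:R]
Beat 2 (L): throw ball1 h=2 -> lands@4:L; in-air after throw: [b2@3:R b1@4:L]
Beat 3 (R): throw ball2 h=2 -> lands@5:R; in-air after throw: [b1@4:L b2@5:R]
Beat 4 (L): throw ball1 h=7 -> lands@11:R; in-air after throw: [b2@5:R b1@11:R]
Beat 5 (R): throw ball2 h=2 -> lands@7:R; in-air after throw: [b2@7:R b1@11:R]
Beat 6 (L): throw ball3 h=2 -> lands@8:L; in-air after throw: [b2@7:R b3@8:L b1@11:R]
Beat 7 (R): throw ball2 h=2 -> lands@9:R; in-air after throw: [b3@8:L b2@9:R b1@11:R]
Beat 8 (L): throw ball3 h=2 -> lands@10:L; in-air after throw: [b2@9:R b3@10:L b1@11:R]
Beat 9 (R): throw ball2 h=7 -> lands@16:L; in-air after throw: [b3@10:L b1@11:R b2@16:L]
Beat 10 (L): throw ball3 h=2 -> lands@12:L; in-air after throw: [b1@11:R b3@12:L b2@16:L]
Ball 3: thrown@6 h=2 -> first land @8; rethrown@8 h=2 -> second land @10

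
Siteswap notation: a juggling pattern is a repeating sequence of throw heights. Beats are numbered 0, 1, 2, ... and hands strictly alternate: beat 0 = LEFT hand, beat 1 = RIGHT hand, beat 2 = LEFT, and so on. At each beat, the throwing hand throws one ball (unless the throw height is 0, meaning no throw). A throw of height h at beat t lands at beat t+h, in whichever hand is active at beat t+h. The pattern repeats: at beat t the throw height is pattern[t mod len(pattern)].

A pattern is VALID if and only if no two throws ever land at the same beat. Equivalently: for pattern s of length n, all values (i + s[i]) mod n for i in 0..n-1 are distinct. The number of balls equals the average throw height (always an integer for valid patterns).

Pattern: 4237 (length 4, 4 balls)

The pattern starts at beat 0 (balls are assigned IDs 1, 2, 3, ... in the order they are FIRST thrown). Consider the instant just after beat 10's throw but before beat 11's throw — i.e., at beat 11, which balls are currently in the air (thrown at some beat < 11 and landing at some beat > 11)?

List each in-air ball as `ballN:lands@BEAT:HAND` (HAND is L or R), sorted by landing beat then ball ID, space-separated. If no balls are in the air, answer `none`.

Beat 0 (L): throw ball1 h=4 -> lands@4:L; in-air after throw: [b1@4:L]
Beat 1 (R): throw ball2 h=2 -> lands@3:R; in-air after throw: [b2@3:R b1@4:L]
Beat 2 (L): throw ball3 h=3 -> lands@5:R; in-air after throw: [b2@3:R b1@4:L b3@5:R]
Beat 3 (R): throw ball2 h=7 -> lands@10:L; in-air after throw: [b1@4:L b3@5:R b2@10:L]
Beat 4 (L): throw ball1 h=4 -> lands@8:L; in-air after throw: [b3@5:R b1@8:L b2@10:L]
Beat 5 (R): throw ball3 h=2 -> lands@7:R; in-air after throw: [b3@7:R b1@8:L b2@10:L]
Beat 6 (L): throw ball4 h=3 -> lands@9:R; in-air after throw: [b3@7:R b1@8:L b4@9:R b2@10:L]
Beat 7 (R): throw ball3 h=7 -> lands@14:L; in-air after throw: [b1@8:L b4@9:R b2@10:L b3@14:L]
Beat 8 (L): throw ball1 h=4 -> lands@12:L; in-air after throw: [b4@9:R b2@10:L b1@12:L b3@14:L]
Beat 9 (R): throw ball4 h=2 -> lands@11:R; in-air after throw: [b2@10:L b4@11:R b1@12:L b3@14:L]
Beat 10 (L): throw ball2 h=3 -> lands@13:R; in-air after throw: [b4@11:R b1@12:L b2@13:R b3@14:L]
Beat 11 (R): throw ball4 h=7 -> lands@18:L; in-air after throw: [b1@12:L b2@13:R b3@14:L b4@18:L]

Answer: ball1:lands@12:L ball2:lands@13:R ball3:lands@14:L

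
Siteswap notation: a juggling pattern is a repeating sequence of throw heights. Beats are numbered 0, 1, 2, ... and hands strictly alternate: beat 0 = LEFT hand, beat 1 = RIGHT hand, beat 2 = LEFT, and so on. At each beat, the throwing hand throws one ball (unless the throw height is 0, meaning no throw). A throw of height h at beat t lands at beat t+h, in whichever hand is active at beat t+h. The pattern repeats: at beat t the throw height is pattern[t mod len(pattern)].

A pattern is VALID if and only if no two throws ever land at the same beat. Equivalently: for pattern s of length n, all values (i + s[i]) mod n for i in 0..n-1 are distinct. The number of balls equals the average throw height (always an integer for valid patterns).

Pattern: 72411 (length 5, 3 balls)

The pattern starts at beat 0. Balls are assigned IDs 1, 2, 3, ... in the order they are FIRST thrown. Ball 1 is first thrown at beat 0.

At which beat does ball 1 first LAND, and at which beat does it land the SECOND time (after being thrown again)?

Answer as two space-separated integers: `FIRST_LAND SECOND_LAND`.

Answer: 7 11

Derivation:
Beat 0 (L): throw ball1 h=7 -> lands@7:R; in-air after throw: [b1@7:R]
Beat 1 (R): throw ball2 h=2 -> lands@3:R; in-air after throw: [b2@3:R b1@7:R]
Beat 2 (L): throw ball3 h=4 -> lands@6:L; in-air after throw: [b2@3:R b3@6:L b1@7:R]
Beat 3 (R): throw ball2 h=1 -> lands@4:L; in-air after throw: [b2@4:L b3@6:L b1@7:R]
Beat 4 (L): throw ball2 h=1 -> lands@5:R; in-air after throw: [b2@5:R b3@6:L b1@7:R]
Beat 5 (R): throw ball2 h=7 -> lands@12:L; in-air after throw: [b3@6:L b1@7:R b2@12:L]
Beat 6 (L): throw ball3 h=2 -> lands@8:L; in-air after throw: [b1@7:R b3@8:L b2@12:L]
Beat 7 (R): throw ball1 h=4 -> lands@11:R; in-air after throw: [b3@8:L b1@11:R b2@12:L]
Beat 8 (L): throw ball3 h=1 -> lands@9:R; in-air after throw: [b3@9:R b1@11:R b2@12:L]
Beat 9 (R): throw ball3 h=1 -> lands@10:L; in-air after throw: [b3@10:L b1@11:R b2@12:L]
Beat 10 (L): throw ball3 h=7 -> lands@17:R; in-air after throw: [b1@11:R b2@12:L b3@17:R]
Beat 11 (R): throw ball1 h=2 -> lands@13:R; in-air after throw: [b2@12:L b1@13:R b3@17:R]
Ball 1: thrown@0 h=7 -> first land @7; rethrown@7 h=4 -> second land @11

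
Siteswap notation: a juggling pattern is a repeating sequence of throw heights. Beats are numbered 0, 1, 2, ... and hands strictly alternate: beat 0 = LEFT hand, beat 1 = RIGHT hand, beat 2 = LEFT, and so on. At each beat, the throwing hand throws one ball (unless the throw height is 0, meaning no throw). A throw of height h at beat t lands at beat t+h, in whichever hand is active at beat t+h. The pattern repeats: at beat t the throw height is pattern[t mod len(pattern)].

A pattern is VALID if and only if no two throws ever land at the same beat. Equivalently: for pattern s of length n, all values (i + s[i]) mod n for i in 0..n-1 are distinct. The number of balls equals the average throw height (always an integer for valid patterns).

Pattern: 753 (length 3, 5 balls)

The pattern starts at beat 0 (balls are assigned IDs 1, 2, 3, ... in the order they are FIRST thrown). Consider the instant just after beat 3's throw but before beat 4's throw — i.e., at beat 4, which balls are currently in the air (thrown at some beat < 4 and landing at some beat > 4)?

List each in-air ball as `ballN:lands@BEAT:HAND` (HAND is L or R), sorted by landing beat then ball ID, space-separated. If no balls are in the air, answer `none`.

Answer: ball3:lands@5:R ball2:lands@6:L ball1:lands@7:R ball4:lands@10:L

Derivation:
Beat 0 (L): throw ball1 h=7 -> lands@7:R; in-air after throw: [b1@7:R]
Beat 1 (R): throw ball2 h=5 -> lands@6:L; in-air after throw: [b2@6:L b1@7:R]
Beat 2 (L): throw ball3 h=3 -> lands@5:R; in-air after throw: [b3@5:R b2@6:L b1@7:R]
Beat 3 (R): throw ball4 h=7 -> lands@10:L; in-air after throw: [b3@5:R b2@6:L b1@7:R b4@10:L]
Beat 4 (L): throw ball5 h=5 -> lands@9:R; in-air after throw: [b3@5:R b2@6:L b1@7:R b5@9:R b4@10:L]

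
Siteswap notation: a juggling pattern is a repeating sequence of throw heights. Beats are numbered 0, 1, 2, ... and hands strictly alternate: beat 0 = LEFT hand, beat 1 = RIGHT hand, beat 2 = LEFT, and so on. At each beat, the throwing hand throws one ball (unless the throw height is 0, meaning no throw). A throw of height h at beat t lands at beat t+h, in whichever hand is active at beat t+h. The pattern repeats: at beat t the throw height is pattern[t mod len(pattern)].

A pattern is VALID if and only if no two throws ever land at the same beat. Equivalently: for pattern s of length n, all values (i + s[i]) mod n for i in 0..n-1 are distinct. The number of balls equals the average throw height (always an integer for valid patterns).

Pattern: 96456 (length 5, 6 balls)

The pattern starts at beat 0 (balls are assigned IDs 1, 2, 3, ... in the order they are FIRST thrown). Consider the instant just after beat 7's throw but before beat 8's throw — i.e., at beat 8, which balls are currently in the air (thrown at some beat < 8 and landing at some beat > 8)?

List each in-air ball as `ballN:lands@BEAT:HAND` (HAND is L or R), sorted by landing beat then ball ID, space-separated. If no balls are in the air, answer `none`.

Beat 0 (L): throw ball1 h=9 -> lands@9:R; in-air after throw: [b1@9:R]
Beat 1 (R): throw ball2 h=6 -> lands@7:R; in-air after throw: [b2@7:R b1@9:R]
Beat 2 (L): throw ball3 h=4 -> lands@6:L; in-air after throw: [b3@6:L b2@7:R b1@9:R]
Beat 3 (R): throw ball4 h=5 -> lands@8:L; in-air after throw: [b3@6:L b2@7:R b4@8:L b1@9:R]
Beat 4 (L): throw ball5 h=6 -> lands@10:L; in-air after throw: [b3@6:L b2@7:R b4@8:L b1@9:R b5@10:L]
Beat 5 (R): throw ball6 h=9 -> lands@14:L; in-air after throw: [b3@6:L b2@7:R b4@8:L b1@9:R b5@10:L b6@14:L]
Beat 6 (L): throw ball3 h=6 -> lands@12:L; in-air after throw: [b2@7:R b4@8:L b1@9:R b5@10:L b3@12:L b6@14:L]
Beat 7 (R): throw ball2 h=4 -> lands@11:R; in-air after throw: [b4@8:L b1@9:R b5@10:L b2@11:R b3@12:L b6@14:L]
Beat 8 (L): throw ball4 h=5 -> lands@13:R; in-air after throw: [b1@9:R b5@10:L b2@11:R b3@12:L b4@13:R b6@14:L]

Answer: ball1:lands@9:R ball5:lands@10:L ball2:lands@11:R ball3:lands@12:L ball6:lands@14:L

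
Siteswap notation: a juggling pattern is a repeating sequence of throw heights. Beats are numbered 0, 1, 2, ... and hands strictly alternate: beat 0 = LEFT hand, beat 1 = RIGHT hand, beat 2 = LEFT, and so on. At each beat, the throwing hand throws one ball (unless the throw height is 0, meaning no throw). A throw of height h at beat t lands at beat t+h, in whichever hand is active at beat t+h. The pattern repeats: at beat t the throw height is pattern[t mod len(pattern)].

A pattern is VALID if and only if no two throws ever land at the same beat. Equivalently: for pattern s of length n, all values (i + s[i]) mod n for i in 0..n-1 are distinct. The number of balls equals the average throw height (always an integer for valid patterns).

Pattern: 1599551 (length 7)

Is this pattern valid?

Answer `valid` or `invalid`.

i=0: (i + s[i]) mod n = (0 + 1) mod 7 = 1
i=1: (i + s[i]) mod n = (1 + 5) mod 7 = 6
i=2: (i + s[i]) mod n = (2 + 9) mod 7 = 4
i=3: (i + s[i]) mod n = (3 + 9) mod 7 = 5
i=4: (i + s[i]) mod n = (4 + 5) mod 7 = 2
i=5: (i + s[i]) mod n = (5 + 5) mod 7 = 3
i=6: (i + s[i]) mod n = (6 + 1) mod 7 = 0
Residues: [1, 6, 4, 5, 2, 3, 0], distinct: True

Answer: valid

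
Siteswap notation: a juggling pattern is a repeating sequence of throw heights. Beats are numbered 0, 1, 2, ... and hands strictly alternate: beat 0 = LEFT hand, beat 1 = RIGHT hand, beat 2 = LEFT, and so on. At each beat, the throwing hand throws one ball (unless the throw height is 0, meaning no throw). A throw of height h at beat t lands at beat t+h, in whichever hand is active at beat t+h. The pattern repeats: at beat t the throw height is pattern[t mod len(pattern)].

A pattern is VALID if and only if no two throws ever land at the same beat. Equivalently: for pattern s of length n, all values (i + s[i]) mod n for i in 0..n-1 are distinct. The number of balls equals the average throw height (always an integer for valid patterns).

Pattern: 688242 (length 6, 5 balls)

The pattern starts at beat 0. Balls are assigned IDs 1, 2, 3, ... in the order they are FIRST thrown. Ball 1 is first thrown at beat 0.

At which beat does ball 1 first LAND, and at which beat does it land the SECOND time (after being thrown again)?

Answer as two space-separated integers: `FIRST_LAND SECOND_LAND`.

Answer: 6 12

Derivation:
Beat 0 (L): throw ball1 h=6 -> lands@6:L; in-air after throw: [b1@6:L]
Beat 1 (R): throw ball2 h=8 -> lands@9:R; in-air after throw: [b1@6:L b2@9:R]
Beat 2 (L): throw ball3 h=8 -> lands@10:L; in-air after throw: [b1@6:L b2@9:R b3@10:L]
Beat 3 (R): throw ball4 h=2 -> lands@5:R; in-air after throw: [b4@5:R b1@6:L b2@9:R b3@10:L]
Beat 4 (L): throw ball5 h=4 -> lands@8:L; in-air after throw: [b4@5:R b1@6:L b5@8:L b2@9:R b3@10:L]
Beat 5 (R): throw ball4 h=2 -> lands@7:R; in-air after throw: [b1@6:L b4@7:R b5@8:L b2@9:R b3@10:L]
Beat 6 (L): throw ball1 h=6 -> lands@12:L; in-air after throw: [b4@7:R b5@8:L b2@9:R b3@10:L b1@12:L]
Beat 7 (R): throw ball4 h=8 -> lands@15:R; in-air after throw: [b5@8:L b2@9:R b3@10:L b1@12:L b4@15:R]
Beat 8 (L): throw ball5 h=8 -> lands@16:L; in-air after throw: [b2@9:R b3@10:L b1@12:L b4@15:R b5@16:L]
Beat 9 (R): throw ball2 h=2 -> lands@11:R; in-air after throw: [b3@10:L b2@11:R b1@12:L b4@15:R b5@16:L]
Beat 10 (L): throw ball3 h=4 -> lands@14:L; in-air after throw: [b2@11:R b1@12:L b3@14:L b4@15:R b5@16:L]
Beat 11 (R): throw ball2 h=2 -> lands@13:R; in-air after throw: [b1@12:L b2@13:R b3@14:L b4@15:R b5@16:L]
Beat 12 (L): throw ball1 h=6 -> lands@18:L; in-air after throw: [b2@13:R b3@14:L b4@15:R b5@16:L b1@18:L]
Ball 1: thrown@0 h=6 -> first land @6; rethrown@6 h=6 -> second land @12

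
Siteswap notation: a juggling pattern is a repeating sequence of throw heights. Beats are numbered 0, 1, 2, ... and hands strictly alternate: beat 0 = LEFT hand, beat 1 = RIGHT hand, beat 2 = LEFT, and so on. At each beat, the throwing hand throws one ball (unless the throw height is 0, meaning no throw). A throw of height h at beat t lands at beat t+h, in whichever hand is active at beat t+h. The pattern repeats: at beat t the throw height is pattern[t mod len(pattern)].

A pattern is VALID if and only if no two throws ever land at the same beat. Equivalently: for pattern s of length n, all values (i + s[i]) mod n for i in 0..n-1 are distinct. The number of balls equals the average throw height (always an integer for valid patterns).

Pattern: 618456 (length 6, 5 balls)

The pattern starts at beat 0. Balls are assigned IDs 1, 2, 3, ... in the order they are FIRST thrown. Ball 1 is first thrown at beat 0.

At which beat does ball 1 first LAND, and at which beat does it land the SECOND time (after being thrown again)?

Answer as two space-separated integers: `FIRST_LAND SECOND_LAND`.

Beat 0 (L): throw ball1 h=6 -> lands@6:L; in-air after throw: [b1@6:L]
Beat 1 (R): throw ball2 h=1 -> lands@2:L; in-air after throw: [b2@2:L b1@6:L]
Beat 2 (L): throw ball2 h=8 -> lands@10:L; in-air after throw: [b1@6:L b2@10:L]
Beat 3 (R): throw ball3 h=4 -> lands@7:R; in-air after throw: [b1@6:L b3@7:R b2@10:L]
Beat 4 (L): throw ball4 h=5 -> lands@9:R; in-air after throw: [b1@6:L b3@7:R b4@9:R b2@10:L]
Beat 5 (R): throw ball5 h=6 -> lands@11:R; in-air after throw: [b1@6:L b3@7:R b4@9:R b2@10:L b5@11:R]
Beat 6 (L): throw ball1 h=6 -> lands@12:L; in-air after throw: [b3@7:R b4@9:R b2@10:L b5@11:R b1@12:L]
Beat 7 (R): throw ball3 h=1 -> lands@8:L; in-air after throw: [b3@8:L b4@9:R b2@10:L b5@11:R b1@12:L]
Beat 8 (L): throw ball3 h=8 -> lands@16:L; in-air after throw: [b4@9:R b2@10:L b5@11:R b1@12:L b3@16:L]
Beat 9 (R): throw ball4 h=4 -> lands@13:R; in-air after throw: [b2@10:L b5@11:R b1@12:L b4@13:R b3@16:L]
Beat 10 (L): throw ball2 h=5 -> lands@15:R; in-air after throw: [b5@11:R b1@12:L b4@13:R b2@15:R b3@16:L]
Beat 11 (R): throw ball5 h=6 -> lands@17:R; in-air after throw: [b1@12:L b4@13:R b2@15:R b3@16:L b5@17:R]
Beat 12 (L): throw ball1 h=6 -> lands@18:L; in-air after throw: [b4@13:R b2@15:R b3@16:L b5@17:R b1@18:L]
Ball 1: thrown@0 h=6 -> first land @6; rethrown@6 h=6 -> second land @12

Answer: 6 12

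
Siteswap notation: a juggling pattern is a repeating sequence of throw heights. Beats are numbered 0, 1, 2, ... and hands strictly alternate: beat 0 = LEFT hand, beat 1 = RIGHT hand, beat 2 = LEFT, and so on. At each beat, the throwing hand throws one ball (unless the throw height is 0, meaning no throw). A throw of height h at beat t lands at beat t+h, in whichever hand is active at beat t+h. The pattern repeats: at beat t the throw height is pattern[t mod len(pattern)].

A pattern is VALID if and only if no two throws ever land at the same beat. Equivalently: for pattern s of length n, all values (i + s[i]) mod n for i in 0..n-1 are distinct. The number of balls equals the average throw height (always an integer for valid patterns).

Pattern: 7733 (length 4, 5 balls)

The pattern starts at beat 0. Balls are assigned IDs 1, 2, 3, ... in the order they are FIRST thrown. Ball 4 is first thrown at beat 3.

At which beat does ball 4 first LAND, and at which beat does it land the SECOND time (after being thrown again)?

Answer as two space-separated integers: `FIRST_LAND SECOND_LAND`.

Beat 0 (L): throw ball1 h=7 -> lands@7:R; in-air after throw: [b1@7:R]
Beat 1 (R): throw ball2 h=7 -> lands@8:L; in-air after throw: [b1@7:R b2@8:L]
Beat 2 (L): throw ball3 h=3 -> lands@5:R; in-air after throw: [b3@5:R b1@7:R b2@8:L]
Beat 3 (R): throw ball4 h=3 -> lands@6:L; in-air after throw: [b3@5:R b4@6:L b1@7:R b2@8:L]
Beat 4 (L): throw ball5 h=7 -> lands@11:R; in-air after throw: [b3@5:R b4@6:L b1@7:R b2@8:L b5@11:R]
Beat 5 (R): throw ball3 h=7 -> lands@12:L; in-air after throw: [b4@6:L b1@7:R b2@8:L b5@11:R b3@12:L]
Beat 6 (L): throw ball4 h=3 -> lands@9:R; in-air after throw: [b1@7:R b2@8:L b4@9:R b5@11:R b3@12:L]
Beat 7 (R): throw ball1 h=3 -> lands@10:L; in-air after throw: [b2@8:L b4@9:R b1@10:L b5@11:R b3@12:L]
Beat 8 (L): throw ball2 h=7 -> lands@15:R; in-air after throw: [b4@9:R b1@10:L b5@11:R b3@12:L b2@15:R]
Beat 9 (R): throw ball4 h=7 -> lands@16:L; in-air after throw: [b1@10:L b5@11:R b3@12:L b2@15:R b4@16:L]
Ball 4: thrown@3 h=3 -> first land @6; rethrown@6 h=3 -> second land @9

Answer: 6 9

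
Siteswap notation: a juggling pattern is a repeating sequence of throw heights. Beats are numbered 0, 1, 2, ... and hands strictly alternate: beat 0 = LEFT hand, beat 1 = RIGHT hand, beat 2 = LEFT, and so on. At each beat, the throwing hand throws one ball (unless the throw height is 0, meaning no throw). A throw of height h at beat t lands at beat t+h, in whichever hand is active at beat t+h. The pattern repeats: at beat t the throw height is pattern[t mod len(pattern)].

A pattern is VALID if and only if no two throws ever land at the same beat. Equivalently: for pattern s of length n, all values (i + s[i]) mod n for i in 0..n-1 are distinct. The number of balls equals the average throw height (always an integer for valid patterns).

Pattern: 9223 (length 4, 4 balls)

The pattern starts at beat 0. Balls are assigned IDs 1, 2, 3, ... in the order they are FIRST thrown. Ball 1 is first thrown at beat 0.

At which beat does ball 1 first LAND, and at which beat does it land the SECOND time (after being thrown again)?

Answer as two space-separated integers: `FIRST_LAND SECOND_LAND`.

Answer: 9 11

Derivation:
Beat 0 (L): throw ball1 h=9 -> lands@9:R; in-air after throw: [b1@9:R]
Beat 1 (R): throw ball2 h=2 -> lands@3:R; in-air after throw: [b2@3:R b1@9:R]
Beat 2 (L): throw ball3 h=2 -> lands@4:L; in-air after throw: [b2@3:R b3@4:L b1@9:R]
Beat 3 (R): throw ball2 h=3 -> lands@6:L; in-air after throw: [b3@4:L b2@6:L b1@9:R]
Beat 4 (L): throw ball3 h=9 -> lands@13:R; in-air after throw: [b2@6:L b1@9:R b3@13:R]
Beat 5 (R): throw ball4 h=2 -> lands@7:R; in-air after throw: [b2@6:L b4@7:R b1@9:R b3@13:R]
Beat 6 (L): throw ball2 h=2 -> lands@8:L; in-air after throw: [b4@7:R b2@8:L b1@9:R b3@13:R]
Beat 7 (R): throw ball4 h=3 -> lands@10:L; in-air after throw: [b2@8:L b1@9:R b4@10:L b3@13:R]
Beat 8 (L): throw ball2 h=9 -> lands@17:R; in-air after throw: [b1@9:R b4@10:L b3@13:R b2@17:R]
Beat 9 (R): throw ball1 h=2 -> lands@11:R; in-air after throw: [b4@10:L b1@11:R b3@13:R b2@17:R]
Beat 10 (L): throw ball4 h=2 -> lands@12:L; in-air after throw: [b1@11:R b4@12:L b3@13:R b2@17:R]
Beat 11 (R): throw ball1 h=3 -> lands@14:L; in-air after throw: [b4@12:L b3@13:R b1@14:L b2@17:R]
Ball 1: thrown@0 h=9 -> first land @9; rethrown@9 h=2 -> second land @11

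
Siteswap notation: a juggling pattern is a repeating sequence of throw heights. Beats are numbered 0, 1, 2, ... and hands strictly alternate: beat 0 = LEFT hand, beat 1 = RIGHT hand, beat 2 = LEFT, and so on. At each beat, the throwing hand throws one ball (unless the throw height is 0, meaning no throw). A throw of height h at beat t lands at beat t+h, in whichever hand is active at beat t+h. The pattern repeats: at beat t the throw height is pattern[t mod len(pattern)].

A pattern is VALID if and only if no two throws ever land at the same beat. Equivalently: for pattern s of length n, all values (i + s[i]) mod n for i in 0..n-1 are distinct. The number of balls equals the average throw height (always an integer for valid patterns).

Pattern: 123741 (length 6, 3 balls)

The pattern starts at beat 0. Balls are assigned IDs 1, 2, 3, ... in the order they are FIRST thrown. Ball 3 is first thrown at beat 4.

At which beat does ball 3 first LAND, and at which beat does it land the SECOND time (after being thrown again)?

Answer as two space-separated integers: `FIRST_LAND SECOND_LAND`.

Answer: 8 11

Derivation:
Beat 0 (L): throw ball1 h=1 -> lands@1:R; in-air after throw: [b1@1:R]
Beat 1 (R): throw ball1 h=2 -> lands@3:R; in-air after throw: [b1@3:R]
Beat 2 (L): throw ball2 h=3 -> lands@5:R; in-air after throw: [b1@3:R b2@5:R]
Beat 3 (R): throw ball1 h=7 -> lands@10:L; in-air after throw: [b2@5:R b1@10:L]
Beat 4 (L): throw ball3 h=4 -> lands@8:L; in-air after throw: [b2@5:R b3@8:L b1@10:L]
Beat 5 (R): throw ball2 h=1 -> lands@6:L; in-air after throw: [b2@6:L b3@8:L b1@10:L]
Beat 6 (L): throw ball2 h=1 -> lands@7:R; in-air after throw: [b2@7:R b3@8:L b1@10:L]
Beat 7 (R): throw ball2 h=2 -> lands@9:R; in-air after throw: [b3@8:L b2@9:R b1@10:L]
Beat 8 (L): throw ball3 h=3 -> lands@11:R; in-air after throw: [b2@9:R b1@10:L b3@11:R]
Beat 9 (R): throw ball2 h=7 -> lands@16:L; in-air after throw: [b1@10:L b3@11:R b2@16:L]
Beat 10 (L): throw ball1 h=4 -> lands@14:L; in-air after throw: [b3@11:R b1@14:L b2@16:L]
Beat 11 (R): throw ball3 h=1 -> lands@12:L; in-air after throw: [b3@12:L b1@14:L b2@16:L]
Ball 3: thrown@4 h=4 -> first land @8; rethrown@8 h=3 -> second land @11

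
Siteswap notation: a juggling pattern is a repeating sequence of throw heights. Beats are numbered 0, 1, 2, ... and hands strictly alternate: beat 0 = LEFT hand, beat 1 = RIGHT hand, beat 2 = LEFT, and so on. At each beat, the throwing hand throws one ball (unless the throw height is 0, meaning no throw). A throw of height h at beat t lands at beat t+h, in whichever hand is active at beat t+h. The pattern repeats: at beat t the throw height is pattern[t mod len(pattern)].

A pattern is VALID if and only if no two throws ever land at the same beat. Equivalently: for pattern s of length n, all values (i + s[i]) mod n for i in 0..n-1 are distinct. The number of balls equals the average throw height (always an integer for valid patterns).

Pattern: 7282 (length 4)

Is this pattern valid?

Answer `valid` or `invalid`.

i=0: (i + s[i]) mod n = (0 + 7) mod 4 = 3
i=1: (i + s[i]) mod n = (1 + 2) mod 4 = 3
i=2: (i + s[i]) mod n = (2 + 8) mod 4 = 2
i=3: (i + s[i]) mod n = (3 + 2) mod 4 = 1
Residues: [3, 3, 2, 1], distinct: False

Answer: invalid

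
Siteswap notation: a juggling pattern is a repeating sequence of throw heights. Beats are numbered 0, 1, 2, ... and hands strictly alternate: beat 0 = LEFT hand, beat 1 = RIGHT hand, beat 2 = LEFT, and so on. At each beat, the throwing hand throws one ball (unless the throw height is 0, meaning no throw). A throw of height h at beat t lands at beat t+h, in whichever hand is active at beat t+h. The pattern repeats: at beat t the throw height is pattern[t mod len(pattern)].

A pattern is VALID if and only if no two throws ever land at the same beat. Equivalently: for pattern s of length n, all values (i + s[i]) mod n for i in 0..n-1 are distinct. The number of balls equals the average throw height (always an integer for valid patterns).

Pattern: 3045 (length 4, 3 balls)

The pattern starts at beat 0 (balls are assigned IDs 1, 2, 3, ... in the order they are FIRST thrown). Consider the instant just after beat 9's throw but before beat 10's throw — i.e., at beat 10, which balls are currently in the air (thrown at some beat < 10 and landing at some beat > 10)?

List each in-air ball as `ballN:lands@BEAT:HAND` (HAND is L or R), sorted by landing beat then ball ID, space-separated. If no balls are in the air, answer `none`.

Answer: ball1:lands@11:R ball3:lands@12:L

Derivation:
Beat 0 (L): throw ball1 h=3 -> lands@3:R; in-air after throw: [b1@3:R]
Beat 2 (L): throw ball2 h=4 -> lands@6:L; in-air after throw: [b1@3:R b2@6:L]
Beat 3 (R): throw ball1 h=5 -> lands@8:L; in-air after throw: [b2@6:L b1@8:L]
Beat 4 (L): throw ball3 h=3 -> lands@7:R; in-air after throw: [b2@6:L b3@7:R b1@8:L]
Beat 6 (L): throw ball2 h=4 -> lands@10:L; in-air after throw: [b3@7:R b1@8:L b2@10:L]
Beat 7 (R): throw ball3 h=5 -> lands@12:L; in-air after throw: [b1@8:L b2@10:L b3@12:L]
Beat 8 (L): throw ball1 h=3 -> lands@11:R; in-air after throw: [b2@10:L b1@11:R b3@12:L]
Beat 10 (L): throw ball2 h=4 -> lands@14:L; in-air after throw: [b1@11:R b3@12:L b2@14:L]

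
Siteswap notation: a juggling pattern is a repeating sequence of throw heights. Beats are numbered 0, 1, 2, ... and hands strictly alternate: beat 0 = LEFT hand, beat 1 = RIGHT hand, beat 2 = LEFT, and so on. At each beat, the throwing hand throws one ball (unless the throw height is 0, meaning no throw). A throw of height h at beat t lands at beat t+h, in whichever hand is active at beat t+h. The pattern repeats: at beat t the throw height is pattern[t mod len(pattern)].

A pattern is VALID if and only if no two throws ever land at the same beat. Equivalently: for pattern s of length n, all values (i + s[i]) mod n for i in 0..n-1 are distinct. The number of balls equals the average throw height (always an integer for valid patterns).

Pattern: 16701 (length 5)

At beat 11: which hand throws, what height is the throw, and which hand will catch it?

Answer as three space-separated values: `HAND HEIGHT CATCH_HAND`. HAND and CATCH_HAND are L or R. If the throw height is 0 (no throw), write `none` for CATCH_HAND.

Answer: R 6 R

Derivation:
Beat 11: 11 mod 2 = 1, so hand = R
Throw height = pattern[11 mod 5] = pattern[1] = 6
Lands at beat 11+6=17, 17 mod 2 = 1, so catch hand = R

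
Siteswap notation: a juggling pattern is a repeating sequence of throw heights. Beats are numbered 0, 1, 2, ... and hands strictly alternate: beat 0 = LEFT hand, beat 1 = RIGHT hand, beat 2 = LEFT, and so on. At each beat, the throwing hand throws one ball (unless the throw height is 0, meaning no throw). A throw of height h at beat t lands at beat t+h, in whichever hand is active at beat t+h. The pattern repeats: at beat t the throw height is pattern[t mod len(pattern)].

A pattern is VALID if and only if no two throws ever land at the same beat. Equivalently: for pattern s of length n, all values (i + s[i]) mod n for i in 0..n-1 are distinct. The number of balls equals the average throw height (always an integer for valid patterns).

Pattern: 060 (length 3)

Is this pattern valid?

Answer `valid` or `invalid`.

Answer: valid

Derivation:
i=0: (i + s[i]) mod n = (0 + 0) mod 3 = 0
i=1: (i + s[i]) mod n = (1 + 6) mod 3 = 1
i=2: (i + s[i]) mod n = (2 + 0) mod 3 = 2
Residues: [0, 1, 2], distinct: True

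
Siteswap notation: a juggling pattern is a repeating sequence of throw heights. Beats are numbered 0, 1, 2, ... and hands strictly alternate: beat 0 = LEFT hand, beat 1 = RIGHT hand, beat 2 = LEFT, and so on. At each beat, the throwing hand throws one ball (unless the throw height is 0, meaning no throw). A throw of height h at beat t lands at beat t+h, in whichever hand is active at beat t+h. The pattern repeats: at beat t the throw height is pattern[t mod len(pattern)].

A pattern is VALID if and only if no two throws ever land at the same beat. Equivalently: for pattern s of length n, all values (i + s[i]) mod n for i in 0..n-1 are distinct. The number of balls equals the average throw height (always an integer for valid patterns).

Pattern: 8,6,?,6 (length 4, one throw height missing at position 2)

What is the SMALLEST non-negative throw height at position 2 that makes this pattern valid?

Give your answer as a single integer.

i=0: (0 + 8) mod 4 = 0
i=1: (1 + 6) mod 4 = 3
i=2: s[i]=? (unknown)
i=3: (3 + 6) mod 4 = 1
Known residues: [0, 1, 3]; need a permutation of 0..3, so missing residue r = 2
Need (2 + s) mod 4 = 2; smallest s = (2 - 2) mod 4 = 0

Answer: 0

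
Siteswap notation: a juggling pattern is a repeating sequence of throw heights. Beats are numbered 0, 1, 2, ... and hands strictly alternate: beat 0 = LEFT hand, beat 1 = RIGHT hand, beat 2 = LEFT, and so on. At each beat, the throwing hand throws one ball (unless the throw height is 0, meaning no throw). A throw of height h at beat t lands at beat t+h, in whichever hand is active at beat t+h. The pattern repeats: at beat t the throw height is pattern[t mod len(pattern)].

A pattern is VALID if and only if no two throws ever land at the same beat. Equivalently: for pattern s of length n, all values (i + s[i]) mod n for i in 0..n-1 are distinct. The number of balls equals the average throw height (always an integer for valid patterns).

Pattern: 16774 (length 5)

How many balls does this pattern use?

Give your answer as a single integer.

Pattern = [1, 6, 7, 7, 4], length n = 5
  position 0: throw height = 1, running sum = 1
  position 1: throw height = 6, running sum = 7
  position 2: throw height = 7, running sum = 14
  position 3: throw height = 7, running sum = 21
  position 4: throw height = 4, running sum = 25
Total sum = 25; balls = sum / n = 25 / 5 = 5

Answer: 5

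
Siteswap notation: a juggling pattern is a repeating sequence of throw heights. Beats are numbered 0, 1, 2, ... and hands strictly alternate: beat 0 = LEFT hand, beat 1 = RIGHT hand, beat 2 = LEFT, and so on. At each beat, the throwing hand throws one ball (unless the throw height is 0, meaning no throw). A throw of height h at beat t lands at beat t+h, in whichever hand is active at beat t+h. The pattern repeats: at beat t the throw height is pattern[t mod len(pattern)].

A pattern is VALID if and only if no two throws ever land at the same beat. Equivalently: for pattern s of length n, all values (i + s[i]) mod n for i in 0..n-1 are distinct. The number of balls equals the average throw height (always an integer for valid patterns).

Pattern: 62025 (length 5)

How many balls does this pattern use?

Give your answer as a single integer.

Answer: 3

Derivation:
Pattern = [6, 2, 0, 2, 5], length n = 5
  position 0: throw height = 6, running sum = 6
  position 1: throw height = 2, running sum = 8
  position 2: throw height = 0, running sum = 8
  position 3: throw height = 2, running sum = 10
  position 4: throw height = 5, running sum = 15
Total sum = 15; balls = sum / n = 15 / 5 = 3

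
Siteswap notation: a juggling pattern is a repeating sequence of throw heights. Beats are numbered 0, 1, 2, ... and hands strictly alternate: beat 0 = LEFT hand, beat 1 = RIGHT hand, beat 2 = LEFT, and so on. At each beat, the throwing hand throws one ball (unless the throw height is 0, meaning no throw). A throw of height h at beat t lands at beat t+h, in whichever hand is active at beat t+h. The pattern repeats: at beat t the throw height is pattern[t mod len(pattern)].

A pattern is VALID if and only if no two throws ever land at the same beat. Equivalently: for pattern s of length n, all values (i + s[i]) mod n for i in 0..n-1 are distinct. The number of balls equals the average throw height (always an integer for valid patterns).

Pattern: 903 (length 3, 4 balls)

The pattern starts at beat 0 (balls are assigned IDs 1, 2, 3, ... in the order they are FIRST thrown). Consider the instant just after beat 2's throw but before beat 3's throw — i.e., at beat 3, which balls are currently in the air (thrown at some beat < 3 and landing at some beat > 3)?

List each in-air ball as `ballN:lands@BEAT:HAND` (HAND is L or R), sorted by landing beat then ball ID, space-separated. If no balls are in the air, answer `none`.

Beat 0 (L): throw ball1 h=9 -> lands@9:R; in-air after throw: [b1@9:R]
Beat 2 (L): throw ball2 h=3 -> lands@5:R; in-air after throw: [b2@5:R b1@9:R]
Beat 3 (R): throw ball3 h=9 -> lands@12:L; in-air after throw: [b2@5:R b1@9:R b3@12:L]

Answer: ball2:lands@5:R ball1:lands@9:R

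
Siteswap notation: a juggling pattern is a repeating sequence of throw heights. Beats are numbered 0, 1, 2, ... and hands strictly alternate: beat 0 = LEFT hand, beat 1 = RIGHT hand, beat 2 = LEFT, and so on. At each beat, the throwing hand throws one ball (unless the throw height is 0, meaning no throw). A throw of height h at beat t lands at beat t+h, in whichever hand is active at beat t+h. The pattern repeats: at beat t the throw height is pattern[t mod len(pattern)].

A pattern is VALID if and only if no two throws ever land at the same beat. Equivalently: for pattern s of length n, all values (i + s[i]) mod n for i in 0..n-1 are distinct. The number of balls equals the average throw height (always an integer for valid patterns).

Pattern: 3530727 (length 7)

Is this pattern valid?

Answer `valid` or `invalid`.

i=0: (i + s[i]) mod n = (0 + 3) mod 7 = 3
i=1: (i + s[i]) mod n = (1 + 5) mod 7 = 6
i=2: (i + s[i]) mod n = (2 + 3) mod 7 = 5
i=3: (i + s[i]) mod n = (3 + 0) mod 7 = 3
i=4: (i + s[i]) mod n = (4 + 7) mod 7 = 4
i=5: (i + s[i]) mod n = (5 + 2) mod 7 = 0
i=6: (i + s[i]) mod n = (6 + 7) mod 7 = 6
Residues: [3, 6, 5, 3, 4, 0, 6], distinct: False

Answer: invalid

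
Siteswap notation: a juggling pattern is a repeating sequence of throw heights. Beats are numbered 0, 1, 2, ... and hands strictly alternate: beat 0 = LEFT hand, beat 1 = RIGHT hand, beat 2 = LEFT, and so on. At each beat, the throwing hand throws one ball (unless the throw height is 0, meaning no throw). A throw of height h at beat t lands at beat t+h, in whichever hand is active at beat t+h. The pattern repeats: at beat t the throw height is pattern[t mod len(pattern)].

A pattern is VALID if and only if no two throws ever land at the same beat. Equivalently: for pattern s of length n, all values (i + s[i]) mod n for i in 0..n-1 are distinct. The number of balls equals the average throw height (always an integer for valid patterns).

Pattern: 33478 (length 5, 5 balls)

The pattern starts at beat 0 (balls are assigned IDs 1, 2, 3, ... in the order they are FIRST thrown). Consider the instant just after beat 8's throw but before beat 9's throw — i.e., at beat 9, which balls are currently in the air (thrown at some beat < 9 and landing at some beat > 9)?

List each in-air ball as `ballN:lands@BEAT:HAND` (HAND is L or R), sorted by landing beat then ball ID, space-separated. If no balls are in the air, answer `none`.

Answer: ball1:lands@10:L ball5:lands@11:R ball2:lands@12:L ball4:lands@15:R

Derivation:
Beat 0 (L): throw ball1 h=3 -> lands@3:R; in-air after throw: [b1@3:R]
Beat 1 (R): throw ball2 h=3 -> lands@4:L; in-air after throw: [b1@3:R b2@4:L]
Beat 2 (L): throw ball3 h=4 -> lands@6:L; in-air after throw: [b1@3:R b2@4:L b3@6:L]
Beat 3 (R): throw ball1 h=7 -> lands@10:L; in-air after throw: [b2@4:L b3@6:L b1@10:L]
Beat 4 (L): throw ball2 h=8 -> lands@12:L; in-air after throw: [b3@6:L b1@10:L b2@12:L]
Beat 5 (R): throw ball4 h=3 -> lands@8:L; in-air after throw: [b3@6:L b4@8:L b1@10:L b2@12:L]
Beat 6 (L): throw ball3 h=3 -> lands@9:R; in-air after throw: [b4@8:L b3@9:R b1@10:L b2@12:L]
Beat 7 (R): throw ball5 h=4 -> lands@11:R; in-air after throw: [b4@8:L b3@9:R b1@10:L b5@11:R b2@12:L]
Beat 8 (L): throw ball4 h=7 -> lands@15:R; in-air after throw: [b3@9:R b1@10:L b5@11:R b2@12:L b4@15:R]
Beat 9 (R): throw ball3 h=8 -> lands@17:R; in-air after throw: [b1@10:L b5@11:R b2@12:L b4@15:R b3@17:R]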